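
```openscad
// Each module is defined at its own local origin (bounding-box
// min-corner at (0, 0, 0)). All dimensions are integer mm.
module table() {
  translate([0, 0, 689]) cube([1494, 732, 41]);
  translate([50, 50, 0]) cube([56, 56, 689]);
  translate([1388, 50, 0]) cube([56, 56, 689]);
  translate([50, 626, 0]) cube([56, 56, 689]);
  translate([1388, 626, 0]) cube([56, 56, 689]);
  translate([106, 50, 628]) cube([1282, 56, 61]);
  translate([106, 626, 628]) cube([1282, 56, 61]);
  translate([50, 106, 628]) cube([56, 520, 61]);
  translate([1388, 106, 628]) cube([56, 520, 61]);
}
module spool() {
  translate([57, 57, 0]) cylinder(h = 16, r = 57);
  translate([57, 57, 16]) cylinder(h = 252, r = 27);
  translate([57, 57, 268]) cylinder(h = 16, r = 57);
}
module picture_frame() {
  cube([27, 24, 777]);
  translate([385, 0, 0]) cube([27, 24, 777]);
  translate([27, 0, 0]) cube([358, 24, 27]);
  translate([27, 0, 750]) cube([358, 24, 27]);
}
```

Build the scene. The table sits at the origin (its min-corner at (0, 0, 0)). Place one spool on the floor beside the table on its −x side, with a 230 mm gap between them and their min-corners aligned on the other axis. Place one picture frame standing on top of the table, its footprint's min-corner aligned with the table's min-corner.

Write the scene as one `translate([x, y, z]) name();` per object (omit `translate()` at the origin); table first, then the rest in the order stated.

table();
translate([-344, 0, 0]) spool();
translate([0, 0, 730]) picture_frame();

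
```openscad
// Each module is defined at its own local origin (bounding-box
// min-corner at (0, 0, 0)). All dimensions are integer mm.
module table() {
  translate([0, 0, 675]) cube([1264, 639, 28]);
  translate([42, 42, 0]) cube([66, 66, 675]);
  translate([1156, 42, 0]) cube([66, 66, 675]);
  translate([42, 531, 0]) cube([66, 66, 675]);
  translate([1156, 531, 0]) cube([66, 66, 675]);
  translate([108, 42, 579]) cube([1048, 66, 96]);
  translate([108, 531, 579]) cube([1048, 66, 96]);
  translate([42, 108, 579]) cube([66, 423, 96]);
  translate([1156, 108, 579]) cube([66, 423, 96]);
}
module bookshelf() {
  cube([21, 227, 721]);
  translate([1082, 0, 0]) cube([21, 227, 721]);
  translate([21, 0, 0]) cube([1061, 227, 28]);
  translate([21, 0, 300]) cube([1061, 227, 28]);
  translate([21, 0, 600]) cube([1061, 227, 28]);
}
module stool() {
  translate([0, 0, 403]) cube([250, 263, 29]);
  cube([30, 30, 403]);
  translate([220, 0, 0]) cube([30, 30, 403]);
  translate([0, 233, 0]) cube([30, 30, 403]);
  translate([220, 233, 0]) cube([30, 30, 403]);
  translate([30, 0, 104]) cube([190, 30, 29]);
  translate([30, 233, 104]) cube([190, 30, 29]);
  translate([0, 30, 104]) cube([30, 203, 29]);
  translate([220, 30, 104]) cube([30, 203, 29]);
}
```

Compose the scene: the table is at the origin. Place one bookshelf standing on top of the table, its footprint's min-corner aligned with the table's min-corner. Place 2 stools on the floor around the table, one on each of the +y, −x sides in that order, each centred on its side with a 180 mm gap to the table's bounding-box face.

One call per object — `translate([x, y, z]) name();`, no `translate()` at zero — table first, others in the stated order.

table();
translate([0, 0, 703]) bookshelf();
translate([507, 819, 0]) stool();
translate([-430, 188, 0]) stool();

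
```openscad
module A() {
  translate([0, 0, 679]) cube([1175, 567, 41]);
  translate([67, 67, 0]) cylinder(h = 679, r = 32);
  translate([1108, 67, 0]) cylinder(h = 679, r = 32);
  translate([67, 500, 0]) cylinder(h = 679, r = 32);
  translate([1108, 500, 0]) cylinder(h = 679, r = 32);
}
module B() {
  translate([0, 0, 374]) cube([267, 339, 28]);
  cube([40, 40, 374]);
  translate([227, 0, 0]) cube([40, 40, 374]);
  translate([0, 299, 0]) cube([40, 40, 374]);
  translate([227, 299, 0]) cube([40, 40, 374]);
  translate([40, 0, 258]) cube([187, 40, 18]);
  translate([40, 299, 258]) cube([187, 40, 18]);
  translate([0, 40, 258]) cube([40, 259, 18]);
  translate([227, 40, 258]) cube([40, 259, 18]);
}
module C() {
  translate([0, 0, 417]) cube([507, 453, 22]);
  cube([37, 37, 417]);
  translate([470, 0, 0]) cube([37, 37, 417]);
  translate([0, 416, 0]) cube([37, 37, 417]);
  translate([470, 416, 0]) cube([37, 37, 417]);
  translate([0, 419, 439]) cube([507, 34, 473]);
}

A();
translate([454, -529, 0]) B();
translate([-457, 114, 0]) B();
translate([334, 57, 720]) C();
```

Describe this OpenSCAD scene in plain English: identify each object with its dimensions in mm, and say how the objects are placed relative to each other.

A is a table: top 1175 mm (x) × 567 mm (y), 41 mm thick, upper face at z = 720 mm, on four round legs of 64 mm diameter, each leg's bounding box inset 35 mm from the nearest pair of top edges, running from z = 0 to the bottom of the top.

B is a simple wooden stool: a rectangular seat 267 mm (x) by 339 mm (y), 28 mm thick, top face at z = 402 mm, on four square legs, each 40×40 mm in cross-section. The legs rest on z = 0, each flush with a corner of the seat. Four stretchers, 40 mm wide and 18 mm tall, connect adjacent legs with their undersides at z = 258 mm, each running between the inner faces of the legs it joins and aligned with the legs' outer faces on the other axis.

C is a chair: 507×453 mm seat, 22 mm thick, top at z = 439 mm, on four 37 mm square corner legs flush with the seat edges. A 34 mm thick backrest slab spans the full seat width, extending 473 mm above the seat top, its back face flush with the seat's +y edge.

Two stools sit around the table at the −y, −x sides. The chair is on top of the table, centred.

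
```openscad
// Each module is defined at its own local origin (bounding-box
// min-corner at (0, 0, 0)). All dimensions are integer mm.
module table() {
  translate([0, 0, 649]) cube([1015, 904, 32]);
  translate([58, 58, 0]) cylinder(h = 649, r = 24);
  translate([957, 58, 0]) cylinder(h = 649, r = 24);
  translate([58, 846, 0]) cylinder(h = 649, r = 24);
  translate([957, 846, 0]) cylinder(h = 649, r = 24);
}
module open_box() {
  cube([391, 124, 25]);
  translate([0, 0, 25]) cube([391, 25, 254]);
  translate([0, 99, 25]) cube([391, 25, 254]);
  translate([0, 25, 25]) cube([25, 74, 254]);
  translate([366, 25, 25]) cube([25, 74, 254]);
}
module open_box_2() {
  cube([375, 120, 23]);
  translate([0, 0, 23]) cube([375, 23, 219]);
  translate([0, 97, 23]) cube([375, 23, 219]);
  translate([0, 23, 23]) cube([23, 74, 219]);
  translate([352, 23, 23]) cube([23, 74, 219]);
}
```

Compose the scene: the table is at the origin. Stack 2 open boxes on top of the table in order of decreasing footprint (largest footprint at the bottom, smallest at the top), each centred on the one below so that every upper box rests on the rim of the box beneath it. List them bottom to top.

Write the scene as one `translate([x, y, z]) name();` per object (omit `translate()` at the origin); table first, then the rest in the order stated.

table();
translate([312, 390, 681]) open_box();
translate([320, 392, 960]) open_box_2();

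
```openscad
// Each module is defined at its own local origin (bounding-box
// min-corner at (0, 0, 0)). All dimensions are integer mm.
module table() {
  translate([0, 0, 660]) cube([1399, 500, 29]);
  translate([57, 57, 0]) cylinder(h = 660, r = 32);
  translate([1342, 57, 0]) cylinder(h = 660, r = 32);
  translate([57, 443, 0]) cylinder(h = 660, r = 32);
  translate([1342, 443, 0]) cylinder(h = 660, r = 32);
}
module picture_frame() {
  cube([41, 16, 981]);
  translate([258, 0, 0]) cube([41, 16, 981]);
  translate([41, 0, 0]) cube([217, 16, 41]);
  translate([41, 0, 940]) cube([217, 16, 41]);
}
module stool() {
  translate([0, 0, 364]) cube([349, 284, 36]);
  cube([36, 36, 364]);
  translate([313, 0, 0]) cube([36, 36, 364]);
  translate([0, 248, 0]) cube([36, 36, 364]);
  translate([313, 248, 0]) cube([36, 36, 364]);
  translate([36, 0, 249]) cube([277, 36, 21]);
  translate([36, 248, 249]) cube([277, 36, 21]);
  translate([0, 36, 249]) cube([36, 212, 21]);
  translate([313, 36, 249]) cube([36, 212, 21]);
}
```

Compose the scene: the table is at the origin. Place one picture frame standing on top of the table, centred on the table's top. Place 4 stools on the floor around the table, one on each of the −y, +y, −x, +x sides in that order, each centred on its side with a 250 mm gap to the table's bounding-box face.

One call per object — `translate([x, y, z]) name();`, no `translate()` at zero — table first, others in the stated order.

table();
translate([550, 242, 689]) picture_frame();
translate([525, -534, 0]) stool();
translate([525, 750, 0]) stool();
translate([-599, 108, 0]) stool();
translate([1649, 108, 0]) stool();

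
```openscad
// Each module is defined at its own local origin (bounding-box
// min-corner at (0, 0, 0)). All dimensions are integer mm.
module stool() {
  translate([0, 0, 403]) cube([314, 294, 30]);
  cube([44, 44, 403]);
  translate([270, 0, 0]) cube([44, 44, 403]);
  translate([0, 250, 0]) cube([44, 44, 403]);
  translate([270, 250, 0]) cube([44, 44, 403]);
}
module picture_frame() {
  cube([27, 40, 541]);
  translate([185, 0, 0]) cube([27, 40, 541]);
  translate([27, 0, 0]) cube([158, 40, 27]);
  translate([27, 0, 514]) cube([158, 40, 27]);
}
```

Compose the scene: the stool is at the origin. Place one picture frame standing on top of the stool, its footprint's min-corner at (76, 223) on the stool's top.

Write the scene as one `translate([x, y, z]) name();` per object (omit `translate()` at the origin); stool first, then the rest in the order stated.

stool();
translate([76, 223, 433]) picture_frame();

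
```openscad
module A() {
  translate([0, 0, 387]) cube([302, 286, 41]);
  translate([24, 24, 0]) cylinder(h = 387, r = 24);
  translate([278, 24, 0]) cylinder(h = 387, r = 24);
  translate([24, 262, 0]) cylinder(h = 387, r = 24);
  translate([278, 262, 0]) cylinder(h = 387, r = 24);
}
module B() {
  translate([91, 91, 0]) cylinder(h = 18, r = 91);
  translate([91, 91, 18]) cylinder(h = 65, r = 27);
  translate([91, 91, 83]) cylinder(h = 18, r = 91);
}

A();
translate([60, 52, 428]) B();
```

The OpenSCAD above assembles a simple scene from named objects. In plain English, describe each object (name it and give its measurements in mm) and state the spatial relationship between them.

A is a simple wooden stool: a rectangular seat 302 mm (x) by 286 mm (y), 41 mm thick, top face at z = 428 mm, on four round legs, each 48 mm in diameter. The legs rest on z = 0, each leg's axis is inset half a diameter from the nearest pair of seat edges (so the leg's bounding box is flush with the corner).

B is a spool: two coaxial disc flanges of radius 91 mm and thickness 18 mm, joined by a core cylinder of radius 27 mm and height 65 mm. The lower flange rests on z = 0 and the three cylinders share a vertical axis.

The spool is on top of the stool, centred.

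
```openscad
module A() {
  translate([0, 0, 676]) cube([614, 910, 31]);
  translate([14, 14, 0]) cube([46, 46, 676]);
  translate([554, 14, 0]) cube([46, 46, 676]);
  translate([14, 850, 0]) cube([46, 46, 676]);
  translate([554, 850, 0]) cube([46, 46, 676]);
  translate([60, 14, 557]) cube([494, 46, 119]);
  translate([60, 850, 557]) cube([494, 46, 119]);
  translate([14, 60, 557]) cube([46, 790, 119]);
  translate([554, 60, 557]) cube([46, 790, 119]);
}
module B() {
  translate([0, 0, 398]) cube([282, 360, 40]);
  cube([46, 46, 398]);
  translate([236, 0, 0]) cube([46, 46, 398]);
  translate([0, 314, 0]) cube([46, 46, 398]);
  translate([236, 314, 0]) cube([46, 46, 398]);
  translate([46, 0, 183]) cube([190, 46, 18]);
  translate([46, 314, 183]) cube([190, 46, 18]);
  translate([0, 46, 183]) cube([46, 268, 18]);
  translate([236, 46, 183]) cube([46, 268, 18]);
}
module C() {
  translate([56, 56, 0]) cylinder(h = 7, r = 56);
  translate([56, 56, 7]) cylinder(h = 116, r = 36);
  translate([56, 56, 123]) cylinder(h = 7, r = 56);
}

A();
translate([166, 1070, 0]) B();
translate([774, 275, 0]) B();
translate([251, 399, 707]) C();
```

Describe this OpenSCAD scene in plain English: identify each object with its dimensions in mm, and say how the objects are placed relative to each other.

A is a rectangular dining table. The top is 614×910×31 mm with its upper surface at z = 707 mm. It stands on four 46×46 mm square legs, each inset 14 mm from the nearest pair of top edges, running from the floor to the underside of the top. Four apron rails, 46 mm thick and 119 mm tall, run between adjacent legs with their top edges flush with the underside of the top and their outer faces flush with the legs' outer faces.

B is a four-legged stool. The seat is 282×360 mm, 40 mm thick, top at z = 438 mm. It stands on four square legs, each 46×46 mm in cross-section, from z = 0 to the seat underside, each flush with a corner of the seat. Four stretchers, 46 mm wide and 18 mm tall, connect adjacent legs with their undersides at z = 183 mm, each running between the inner faces of the legs it joins and aligned with the legs' outer faces on the other axis.

C is a spool: two coaxial disc flanges of radius 56 mm and thickness 7 mm, joined by a core cylinder of radius 36 mm and height 116 mm. The lower flange rests on z = 0 and the three cylinders share a vertical axis.

Two stools sit around the table at the +y, +x sides. The spool is on top of the table, centred.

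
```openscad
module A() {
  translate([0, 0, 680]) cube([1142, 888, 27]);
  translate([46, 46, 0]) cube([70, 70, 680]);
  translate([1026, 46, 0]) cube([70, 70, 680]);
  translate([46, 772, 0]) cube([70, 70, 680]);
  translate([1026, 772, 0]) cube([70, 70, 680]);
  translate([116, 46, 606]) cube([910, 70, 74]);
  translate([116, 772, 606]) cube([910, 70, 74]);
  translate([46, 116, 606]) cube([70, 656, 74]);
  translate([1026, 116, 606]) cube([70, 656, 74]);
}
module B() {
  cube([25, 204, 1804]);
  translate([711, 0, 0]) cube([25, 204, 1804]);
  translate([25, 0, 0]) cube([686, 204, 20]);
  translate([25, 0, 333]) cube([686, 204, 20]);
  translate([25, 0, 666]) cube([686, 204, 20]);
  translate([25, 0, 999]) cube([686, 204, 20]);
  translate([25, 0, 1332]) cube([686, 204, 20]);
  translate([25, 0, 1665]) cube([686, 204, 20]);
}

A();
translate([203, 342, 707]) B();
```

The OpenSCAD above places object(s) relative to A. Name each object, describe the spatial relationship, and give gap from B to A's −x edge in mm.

A is a table. B is a bookshelf. The bookshelf is on top of the table, centred. The gap from the bookshelf to the table's −x edge is 203 mm.

The bookshelf's min-x is at 203; the table's min-x is 0; gap = 203 mm.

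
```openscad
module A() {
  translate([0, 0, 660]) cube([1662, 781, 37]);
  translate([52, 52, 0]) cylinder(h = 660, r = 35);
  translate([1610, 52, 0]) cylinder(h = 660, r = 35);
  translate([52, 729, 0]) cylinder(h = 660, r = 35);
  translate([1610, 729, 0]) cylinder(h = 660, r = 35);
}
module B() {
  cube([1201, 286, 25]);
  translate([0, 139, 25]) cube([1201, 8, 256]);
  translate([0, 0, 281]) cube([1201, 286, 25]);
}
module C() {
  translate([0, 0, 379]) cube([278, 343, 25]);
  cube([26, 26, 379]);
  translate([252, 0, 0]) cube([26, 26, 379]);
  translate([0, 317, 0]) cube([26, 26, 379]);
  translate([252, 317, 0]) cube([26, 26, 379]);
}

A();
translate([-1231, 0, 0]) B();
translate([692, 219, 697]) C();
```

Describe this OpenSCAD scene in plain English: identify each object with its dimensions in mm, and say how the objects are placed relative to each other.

A is a table with a 1662×781 mm rectangular top, 37 mm thick, top surface at z = 697 mm, supported by four round legs of 70 mm diameter, each leg's bounding box inset 17 mm from the nearest pair of top edges, running from the floor.

B is an I-beam lying along x, 1201 mm long. Overall section height 306 mm. Two flanges 286 mm wide (y) and 25 mm thick, one on the floor and one at the top; a web 8 mm thick runs between them, centred on the flange width.

C is a simple wooden stool: a rectangular seat 278 mm (x) by 343 mm (y), 25 mm thick, top face at z = 404 mm, on four square legs, each 26×26 mm in cross-section. The legs rest on z = 0, each flush with a corner of the seat.

The I-beam is on the floor beside the table on its −x side. The stool is on top of the table, centred.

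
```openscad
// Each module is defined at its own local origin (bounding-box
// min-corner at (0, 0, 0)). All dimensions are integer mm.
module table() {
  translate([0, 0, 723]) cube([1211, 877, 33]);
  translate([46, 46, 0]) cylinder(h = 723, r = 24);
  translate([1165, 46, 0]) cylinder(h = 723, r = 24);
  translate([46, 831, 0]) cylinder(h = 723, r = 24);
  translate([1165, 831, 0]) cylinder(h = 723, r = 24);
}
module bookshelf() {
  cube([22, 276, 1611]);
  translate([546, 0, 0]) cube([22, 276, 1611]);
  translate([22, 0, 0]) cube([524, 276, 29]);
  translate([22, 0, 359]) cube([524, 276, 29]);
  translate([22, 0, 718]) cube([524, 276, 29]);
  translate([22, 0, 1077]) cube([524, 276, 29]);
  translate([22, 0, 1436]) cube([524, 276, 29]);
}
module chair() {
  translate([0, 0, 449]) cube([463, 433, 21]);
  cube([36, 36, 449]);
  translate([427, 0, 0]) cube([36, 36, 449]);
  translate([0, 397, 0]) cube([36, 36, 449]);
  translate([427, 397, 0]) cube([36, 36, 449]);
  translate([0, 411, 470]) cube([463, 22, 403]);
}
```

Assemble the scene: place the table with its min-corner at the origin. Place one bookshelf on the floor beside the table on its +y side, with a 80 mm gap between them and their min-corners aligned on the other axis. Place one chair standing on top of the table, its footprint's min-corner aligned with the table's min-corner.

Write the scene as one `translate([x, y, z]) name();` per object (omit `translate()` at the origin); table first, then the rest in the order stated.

table();
translate([0, 957, 0]) bookshelf();
translate([0, 0, 756]) chair();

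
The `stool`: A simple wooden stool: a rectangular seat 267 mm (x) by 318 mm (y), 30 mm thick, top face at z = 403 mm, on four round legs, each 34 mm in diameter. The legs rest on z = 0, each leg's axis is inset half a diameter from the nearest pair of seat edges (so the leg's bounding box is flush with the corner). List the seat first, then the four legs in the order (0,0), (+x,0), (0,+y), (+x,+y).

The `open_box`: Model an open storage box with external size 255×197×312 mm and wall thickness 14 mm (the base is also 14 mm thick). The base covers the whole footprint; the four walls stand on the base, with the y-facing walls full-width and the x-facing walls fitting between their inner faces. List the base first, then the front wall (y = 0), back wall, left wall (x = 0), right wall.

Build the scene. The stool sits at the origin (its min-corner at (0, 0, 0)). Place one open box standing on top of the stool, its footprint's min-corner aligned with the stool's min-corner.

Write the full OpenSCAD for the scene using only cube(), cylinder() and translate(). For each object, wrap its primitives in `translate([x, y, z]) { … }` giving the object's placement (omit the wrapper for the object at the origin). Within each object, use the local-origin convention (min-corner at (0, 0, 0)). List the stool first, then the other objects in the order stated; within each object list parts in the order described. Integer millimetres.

translate([0, 0, 373]) cube([267, 318, 30]);
translate([17, 17, 0]) cylinder(h = 373, r = 17);
translate([250, 17, 0]) cylinder(h = 373, r = 17);
translate([17, 301, 0]) cylinder(h = 373, r = 17);
translate([250, 301, 0]) cylinder(h = 373, r = 17);
translate([0, 0, 403]) {
  cube([255, 197, 14]);
  translate([0, 0, 14]) cube([255, 14, 298]);
  translate([0, 183, 14]) cube([255, 14, 298]);
  translate([0, 14, 14]) cube([14, 169, 298]);
  translate([241, 14, 14]) cube([14, 169, 298]);
}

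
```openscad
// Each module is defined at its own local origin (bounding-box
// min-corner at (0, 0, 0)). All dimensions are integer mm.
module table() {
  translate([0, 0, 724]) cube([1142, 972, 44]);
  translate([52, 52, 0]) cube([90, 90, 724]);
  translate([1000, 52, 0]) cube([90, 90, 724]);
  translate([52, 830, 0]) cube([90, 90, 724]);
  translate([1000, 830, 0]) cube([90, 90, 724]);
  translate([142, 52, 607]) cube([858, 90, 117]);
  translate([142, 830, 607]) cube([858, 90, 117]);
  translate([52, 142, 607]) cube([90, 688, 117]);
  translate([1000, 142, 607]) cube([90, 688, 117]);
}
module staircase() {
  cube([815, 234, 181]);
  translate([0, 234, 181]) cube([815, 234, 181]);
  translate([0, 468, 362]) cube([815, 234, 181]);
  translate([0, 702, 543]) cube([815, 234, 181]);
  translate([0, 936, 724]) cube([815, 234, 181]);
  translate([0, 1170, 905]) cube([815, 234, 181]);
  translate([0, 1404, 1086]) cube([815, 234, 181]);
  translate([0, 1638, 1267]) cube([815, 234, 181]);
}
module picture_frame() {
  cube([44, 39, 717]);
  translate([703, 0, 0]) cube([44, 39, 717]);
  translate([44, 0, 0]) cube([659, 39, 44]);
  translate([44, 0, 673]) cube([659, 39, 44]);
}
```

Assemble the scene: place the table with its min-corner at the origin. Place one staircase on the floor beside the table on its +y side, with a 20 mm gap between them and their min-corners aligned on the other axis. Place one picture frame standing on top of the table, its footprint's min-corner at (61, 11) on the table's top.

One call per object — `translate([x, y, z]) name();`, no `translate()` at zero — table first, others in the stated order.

table();
translate([0, 992, 0]) staircase();
translate([61, 11, 768]) picture_frame();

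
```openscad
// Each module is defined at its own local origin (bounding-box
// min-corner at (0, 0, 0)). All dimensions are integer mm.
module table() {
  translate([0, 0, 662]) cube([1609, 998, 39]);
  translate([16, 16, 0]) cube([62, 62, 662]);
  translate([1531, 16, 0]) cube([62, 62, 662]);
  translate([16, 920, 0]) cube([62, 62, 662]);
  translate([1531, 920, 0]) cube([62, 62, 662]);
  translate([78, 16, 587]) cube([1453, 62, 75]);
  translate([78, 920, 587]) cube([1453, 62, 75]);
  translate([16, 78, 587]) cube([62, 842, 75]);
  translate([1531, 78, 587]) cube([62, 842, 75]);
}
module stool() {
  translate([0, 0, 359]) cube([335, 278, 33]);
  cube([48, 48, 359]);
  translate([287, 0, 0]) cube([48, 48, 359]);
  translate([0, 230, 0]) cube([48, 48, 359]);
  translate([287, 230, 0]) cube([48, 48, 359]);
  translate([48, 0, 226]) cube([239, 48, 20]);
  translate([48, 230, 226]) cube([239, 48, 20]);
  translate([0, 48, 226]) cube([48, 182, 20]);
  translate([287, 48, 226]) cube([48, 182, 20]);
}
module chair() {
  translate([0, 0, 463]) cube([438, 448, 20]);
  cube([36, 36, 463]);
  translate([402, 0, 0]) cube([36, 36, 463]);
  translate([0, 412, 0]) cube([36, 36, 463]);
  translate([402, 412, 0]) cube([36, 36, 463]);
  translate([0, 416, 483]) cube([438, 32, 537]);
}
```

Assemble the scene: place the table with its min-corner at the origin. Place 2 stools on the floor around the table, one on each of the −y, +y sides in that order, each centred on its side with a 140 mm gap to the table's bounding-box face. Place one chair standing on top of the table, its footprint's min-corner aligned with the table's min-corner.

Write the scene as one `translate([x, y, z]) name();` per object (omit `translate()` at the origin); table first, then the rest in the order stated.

table();
translate([637, -418, 0]) stool();
translate([637, 1138, 0]) stool();
translate([0, 0, 701]) chair();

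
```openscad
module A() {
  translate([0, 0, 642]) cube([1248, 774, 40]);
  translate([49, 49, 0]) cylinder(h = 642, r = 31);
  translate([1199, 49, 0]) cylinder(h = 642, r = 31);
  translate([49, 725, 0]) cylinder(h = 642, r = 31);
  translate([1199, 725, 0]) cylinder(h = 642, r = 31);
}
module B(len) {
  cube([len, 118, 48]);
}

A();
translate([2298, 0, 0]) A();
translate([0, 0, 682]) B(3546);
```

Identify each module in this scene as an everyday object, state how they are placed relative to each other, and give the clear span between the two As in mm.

A is a table. B is a beam. A beam spans the tops of two tables. The clear span between the two tables is 1050 mm.

Second table starts at x = 2298; first ends at x = 1248; clear span = 2298 − 1248 = 1050 mm.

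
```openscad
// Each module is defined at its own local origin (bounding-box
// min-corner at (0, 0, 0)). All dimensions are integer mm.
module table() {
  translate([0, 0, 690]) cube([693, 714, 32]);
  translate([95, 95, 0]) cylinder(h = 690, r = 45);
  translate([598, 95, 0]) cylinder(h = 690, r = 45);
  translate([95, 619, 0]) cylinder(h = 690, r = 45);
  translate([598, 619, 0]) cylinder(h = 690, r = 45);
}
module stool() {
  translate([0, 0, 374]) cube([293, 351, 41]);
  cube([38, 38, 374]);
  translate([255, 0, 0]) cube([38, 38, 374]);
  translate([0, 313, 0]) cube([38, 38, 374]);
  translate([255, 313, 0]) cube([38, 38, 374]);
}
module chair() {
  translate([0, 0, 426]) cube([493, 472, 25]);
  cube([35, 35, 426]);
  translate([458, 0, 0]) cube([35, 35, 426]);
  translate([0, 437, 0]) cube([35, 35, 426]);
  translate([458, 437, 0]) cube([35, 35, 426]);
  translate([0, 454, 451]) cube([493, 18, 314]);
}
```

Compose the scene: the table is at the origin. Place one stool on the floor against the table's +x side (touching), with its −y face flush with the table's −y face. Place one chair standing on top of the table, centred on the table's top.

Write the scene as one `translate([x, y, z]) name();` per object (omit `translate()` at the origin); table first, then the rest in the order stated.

table();
translate([693, 0, 0]) stool();
translate([100, 121, 722]) chair();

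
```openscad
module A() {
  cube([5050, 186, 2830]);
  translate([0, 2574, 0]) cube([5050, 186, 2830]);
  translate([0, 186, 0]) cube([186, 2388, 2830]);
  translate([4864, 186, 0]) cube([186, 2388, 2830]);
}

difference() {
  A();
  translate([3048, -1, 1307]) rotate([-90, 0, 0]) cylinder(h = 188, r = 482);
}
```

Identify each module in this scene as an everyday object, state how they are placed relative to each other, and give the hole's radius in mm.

The subtracted cylinder has r = 482 mm.

A is a house frame. The house frame has a circular hole through its front wall. The hole's radius is 482 mm.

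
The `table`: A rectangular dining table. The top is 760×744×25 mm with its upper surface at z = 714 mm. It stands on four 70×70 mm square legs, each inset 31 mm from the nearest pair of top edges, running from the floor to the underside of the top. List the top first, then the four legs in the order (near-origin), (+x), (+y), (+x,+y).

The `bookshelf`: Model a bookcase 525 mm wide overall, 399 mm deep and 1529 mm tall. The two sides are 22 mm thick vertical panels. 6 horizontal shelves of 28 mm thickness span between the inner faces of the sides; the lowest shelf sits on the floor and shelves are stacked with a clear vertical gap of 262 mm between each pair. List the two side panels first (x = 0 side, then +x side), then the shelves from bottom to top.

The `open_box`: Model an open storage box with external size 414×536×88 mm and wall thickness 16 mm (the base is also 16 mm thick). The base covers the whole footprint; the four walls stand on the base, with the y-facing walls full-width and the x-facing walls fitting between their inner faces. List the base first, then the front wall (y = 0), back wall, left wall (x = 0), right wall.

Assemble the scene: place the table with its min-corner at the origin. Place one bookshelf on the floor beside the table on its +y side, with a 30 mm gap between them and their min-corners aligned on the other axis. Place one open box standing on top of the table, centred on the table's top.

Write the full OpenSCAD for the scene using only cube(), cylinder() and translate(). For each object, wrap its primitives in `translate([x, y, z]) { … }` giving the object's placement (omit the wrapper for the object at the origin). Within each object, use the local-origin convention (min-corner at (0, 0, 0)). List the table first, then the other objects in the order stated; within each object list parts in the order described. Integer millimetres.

translate([0, 0, 689]) cube([760, 744, 25]);
translate([31, 31, 0]) cube([70, 70, 689]);
translate([659, 31, 0]) cube([70, 70, 689]);
translate([31, 643, 0]) cube([70, 70, 689]);
translate([659, 643, 0]) cube([70, 70, 689]);
translate([0, 774, 0]) {
  cube([22, 399, 1529]);
  translate([503, 0, 0]) cube([22, 399, 1529]);
  translate([22, 0, 0]) cube([481, 399, 28]);
  translate([22, 0, 290]) cube([481, 399, 28]);
  translate([22, 0, 580]) cube([481, 399, 28]);
  translate([22, 0, 870]) cube([481, 399, 28]);
  translate([22, 0, 1160]) cube([481, 399, 28]);
  translate([22, 0, 1450]) cube([481, 399, 28]);
}
translate([173, 104, 714]) {
  cube([414, 536, 16]);
  translate([0, 0, 16]) cube([414, 16, 72]);
  translate([0, 520, 16]) cube([414, 16, 72]);
  translate([0, 16, 16]) cube([16, 504, 72]);
  translate([398, 16, 16]) cube([16, 504, 72]);
}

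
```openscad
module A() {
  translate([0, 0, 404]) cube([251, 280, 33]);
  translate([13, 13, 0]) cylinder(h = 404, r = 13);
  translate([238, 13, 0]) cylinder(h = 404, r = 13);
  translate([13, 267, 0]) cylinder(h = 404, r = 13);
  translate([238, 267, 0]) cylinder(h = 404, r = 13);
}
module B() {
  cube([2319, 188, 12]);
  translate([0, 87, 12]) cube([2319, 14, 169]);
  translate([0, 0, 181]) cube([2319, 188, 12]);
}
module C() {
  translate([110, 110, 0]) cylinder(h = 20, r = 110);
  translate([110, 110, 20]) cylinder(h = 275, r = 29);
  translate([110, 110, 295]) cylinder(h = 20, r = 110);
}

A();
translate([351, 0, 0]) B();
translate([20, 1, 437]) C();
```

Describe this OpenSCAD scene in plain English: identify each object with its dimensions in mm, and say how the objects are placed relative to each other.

A is a four-legged stool. The seat is 251×280 mm, 33 mm thick, top at z = 437 mm. It stands on four round legs, each 26 mm in diameter, from z = 0 to the seat underside, each leg's axis is inset half a diameter from the nearest pair of seat edges (so the leg's bounding box is flush with the corner).

B is an I-beam lying along x, 2319 mm long. Overall section height 193 mm. Two flanges 188 mm wide (y) and 12 mm thick, one on the floor and one at the top; a web 14 mm thick runs between them, centred on the flange width.

C is a spool: two coaxial disc flanges of radius 110 mm and thickness 20 mm, joined by a core cylinder of radius 29 mm and height 275 mm. The lower flange rests on z = 0 and the three cylinders share a vertical axis.

The I-beam is on the floor beside the stool on its +x side. The spool is on top of the stool.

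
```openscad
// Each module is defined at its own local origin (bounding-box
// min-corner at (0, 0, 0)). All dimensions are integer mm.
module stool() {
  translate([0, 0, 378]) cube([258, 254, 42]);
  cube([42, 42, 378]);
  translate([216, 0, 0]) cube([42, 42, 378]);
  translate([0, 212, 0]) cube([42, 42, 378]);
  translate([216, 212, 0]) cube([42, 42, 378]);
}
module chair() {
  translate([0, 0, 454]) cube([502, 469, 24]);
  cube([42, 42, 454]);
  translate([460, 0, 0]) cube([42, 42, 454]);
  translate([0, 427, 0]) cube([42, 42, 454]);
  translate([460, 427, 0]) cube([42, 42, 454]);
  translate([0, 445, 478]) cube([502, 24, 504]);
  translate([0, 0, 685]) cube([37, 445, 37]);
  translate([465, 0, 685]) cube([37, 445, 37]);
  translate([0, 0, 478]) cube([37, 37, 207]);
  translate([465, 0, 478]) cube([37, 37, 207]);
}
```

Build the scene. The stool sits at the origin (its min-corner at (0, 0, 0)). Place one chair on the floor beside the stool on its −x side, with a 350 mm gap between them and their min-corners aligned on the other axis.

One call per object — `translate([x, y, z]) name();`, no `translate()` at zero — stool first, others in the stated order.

stool();
translate([-852, 0, 0]) chair();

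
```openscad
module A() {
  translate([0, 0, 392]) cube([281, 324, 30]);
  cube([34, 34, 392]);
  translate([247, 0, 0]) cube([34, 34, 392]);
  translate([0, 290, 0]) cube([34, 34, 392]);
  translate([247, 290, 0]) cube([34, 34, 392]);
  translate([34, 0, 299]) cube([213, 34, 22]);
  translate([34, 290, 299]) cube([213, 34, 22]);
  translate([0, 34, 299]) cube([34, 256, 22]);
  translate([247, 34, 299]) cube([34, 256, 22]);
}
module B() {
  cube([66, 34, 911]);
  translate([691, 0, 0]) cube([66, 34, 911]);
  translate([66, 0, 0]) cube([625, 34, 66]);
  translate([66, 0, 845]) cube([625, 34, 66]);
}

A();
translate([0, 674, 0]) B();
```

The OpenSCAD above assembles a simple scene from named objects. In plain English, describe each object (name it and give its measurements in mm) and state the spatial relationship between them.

A is a simple wooden stool: a rectangular seat 281 mm (x) by 324 mm (y), 30 mm thick, top face at z = 422 mm, on four square legs, each 34×34 mm in cross-section. The legs rest on z = 0, each flush with a corner of the seat. Four stretchers, 34 mm wide and 22 mm tall, connect adjacent legs with their undersides at z = 299 mm, each running between the inner faces of the legs it joins and aligned with the legs' outer faces on the other axis.

B is a rectangular picture frame lying in the x–z plane (depth along y). The opening is 625 mm wide (x) by 779 mm tall (z), surrounded by a border 66 mm wide on all four sides. The frame is 34 mm deep and is made of two full-height vertical stiles with two horizontal rails fitted between them.

The picture frame is on the floor beside the stool on its +y side.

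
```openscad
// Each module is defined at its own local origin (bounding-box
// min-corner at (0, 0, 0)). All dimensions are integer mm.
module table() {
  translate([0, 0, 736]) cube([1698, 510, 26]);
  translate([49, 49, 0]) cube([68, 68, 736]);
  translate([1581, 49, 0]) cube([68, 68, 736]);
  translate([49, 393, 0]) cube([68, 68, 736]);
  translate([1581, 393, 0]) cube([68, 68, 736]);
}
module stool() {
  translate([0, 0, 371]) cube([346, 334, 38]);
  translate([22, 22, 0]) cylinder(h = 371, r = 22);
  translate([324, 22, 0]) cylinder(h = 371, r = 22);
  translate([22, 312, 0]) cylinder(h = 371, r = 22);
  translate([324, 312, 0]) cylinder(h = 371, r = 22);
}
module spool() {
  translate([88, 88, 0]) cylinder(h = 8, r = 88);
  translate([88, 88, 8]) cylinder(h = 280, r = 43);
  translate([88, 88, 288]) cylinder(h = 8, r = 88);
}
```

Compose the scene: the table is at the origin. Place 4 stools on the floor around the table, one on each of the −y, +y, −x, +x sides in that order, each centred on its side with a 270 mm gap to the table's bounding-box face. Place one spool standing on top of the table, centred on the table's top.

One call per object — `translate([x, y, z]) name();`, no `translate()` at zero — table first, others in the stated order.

table();
translate([676, -604, 0]) stool();
translate([676, 780, 0]) stool();
translate([-616, 88, 0]) stool();
translate([1968, 88, 0]) stool();
translate([761, 167, 762]) spool();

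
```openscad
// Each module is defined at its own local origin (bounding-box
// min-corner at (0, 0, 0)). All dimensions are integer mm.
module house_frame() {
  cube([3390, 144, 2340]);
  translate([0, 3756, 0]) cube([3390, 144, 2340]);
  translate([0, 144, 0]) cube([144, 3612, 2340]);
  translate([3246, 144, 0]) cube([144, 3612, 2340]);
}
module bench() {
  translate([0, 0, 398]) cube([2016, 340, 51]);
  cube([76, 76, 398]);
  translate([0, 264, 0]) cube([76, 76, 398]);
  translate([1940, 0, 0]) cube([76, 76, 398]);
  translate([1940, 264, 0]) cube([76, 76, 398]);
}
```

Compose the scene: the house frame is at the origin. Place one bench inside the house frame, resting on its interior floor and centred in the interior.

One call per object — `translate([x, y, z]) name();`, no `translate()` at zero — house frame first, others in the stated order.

house_frame();
translate([687, 1780, 0]) bench();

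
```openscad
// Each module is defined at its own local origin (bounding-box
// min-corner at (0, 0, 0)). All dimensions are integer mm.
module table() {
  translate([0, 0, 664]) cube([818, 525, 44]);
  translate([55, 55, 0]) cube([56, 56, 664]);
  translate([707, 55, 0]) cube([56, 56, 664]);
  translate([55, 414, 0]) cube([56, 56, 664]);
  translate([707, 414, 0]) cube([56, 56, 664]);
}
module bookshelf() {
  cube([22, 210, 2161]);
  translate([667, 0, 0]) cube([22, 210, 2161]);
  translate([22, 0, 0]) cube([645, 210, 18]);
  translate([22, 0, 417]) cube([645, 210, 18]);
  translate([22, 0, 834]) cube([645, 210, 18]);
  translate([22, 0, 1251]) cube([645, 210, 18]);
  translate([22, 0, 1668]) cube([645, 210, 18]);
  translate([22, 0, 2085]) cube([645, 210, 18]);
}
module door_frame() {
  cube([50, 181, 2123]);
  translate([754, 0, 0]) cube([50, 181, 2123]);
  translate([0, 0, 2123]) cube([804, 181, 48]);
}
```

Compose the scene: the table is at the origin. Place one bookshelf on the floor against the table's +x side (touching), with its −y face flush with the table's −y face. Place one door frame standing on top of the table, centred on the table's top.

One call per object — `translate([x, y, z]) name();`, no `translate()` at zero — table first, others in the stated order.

table();
translate([818, 0, 0]) bookshelf();
translate([7, 172, 708]) door_frame();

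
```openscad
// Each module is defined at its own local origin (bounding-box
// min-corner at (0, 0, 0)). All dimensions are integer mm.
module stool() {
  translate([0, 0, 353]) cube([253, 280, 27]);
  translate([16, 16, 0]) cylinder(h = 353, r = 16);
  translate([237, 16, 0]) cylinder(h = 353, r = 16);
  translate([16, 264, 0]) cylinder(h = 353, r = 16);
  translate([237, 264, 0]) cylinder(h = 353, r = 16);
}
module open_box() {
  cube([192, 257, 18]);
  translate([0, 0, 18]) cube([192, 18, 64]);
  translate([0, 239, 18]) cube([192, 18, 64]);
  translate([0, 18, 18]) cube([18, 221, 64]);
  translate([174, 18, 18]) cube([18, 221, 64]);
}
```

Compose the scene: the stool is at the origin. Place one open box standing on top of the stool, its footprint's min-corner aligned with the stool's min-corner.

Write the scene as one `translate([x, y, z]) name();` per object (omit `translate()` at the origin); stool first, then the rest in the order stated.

stool();
translate([0, 0, 380]) open_box();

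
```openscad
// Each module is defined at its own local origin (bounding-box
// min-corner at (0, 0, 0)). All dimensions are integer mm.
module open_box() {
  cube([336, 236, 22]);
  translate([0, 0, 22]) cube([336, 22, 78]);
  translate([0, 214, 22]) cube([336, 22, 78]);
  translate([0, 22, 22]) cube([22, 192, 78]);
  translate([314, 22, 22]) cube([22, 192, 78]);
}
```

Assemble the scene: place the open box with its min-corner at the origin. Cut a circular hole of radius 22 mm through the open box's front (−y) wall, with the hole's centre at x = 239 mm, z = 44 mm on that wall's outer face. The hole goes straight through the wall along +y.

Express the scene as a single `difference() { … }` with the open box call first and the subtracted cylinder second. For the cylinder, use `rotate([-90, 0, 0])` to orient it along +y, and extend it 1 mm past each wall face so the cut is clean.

difference() {
  open_box();
  translate([239, -1, 44]) rotate([-90, 0, 0]) cylinder(h = 24, r = 22);
}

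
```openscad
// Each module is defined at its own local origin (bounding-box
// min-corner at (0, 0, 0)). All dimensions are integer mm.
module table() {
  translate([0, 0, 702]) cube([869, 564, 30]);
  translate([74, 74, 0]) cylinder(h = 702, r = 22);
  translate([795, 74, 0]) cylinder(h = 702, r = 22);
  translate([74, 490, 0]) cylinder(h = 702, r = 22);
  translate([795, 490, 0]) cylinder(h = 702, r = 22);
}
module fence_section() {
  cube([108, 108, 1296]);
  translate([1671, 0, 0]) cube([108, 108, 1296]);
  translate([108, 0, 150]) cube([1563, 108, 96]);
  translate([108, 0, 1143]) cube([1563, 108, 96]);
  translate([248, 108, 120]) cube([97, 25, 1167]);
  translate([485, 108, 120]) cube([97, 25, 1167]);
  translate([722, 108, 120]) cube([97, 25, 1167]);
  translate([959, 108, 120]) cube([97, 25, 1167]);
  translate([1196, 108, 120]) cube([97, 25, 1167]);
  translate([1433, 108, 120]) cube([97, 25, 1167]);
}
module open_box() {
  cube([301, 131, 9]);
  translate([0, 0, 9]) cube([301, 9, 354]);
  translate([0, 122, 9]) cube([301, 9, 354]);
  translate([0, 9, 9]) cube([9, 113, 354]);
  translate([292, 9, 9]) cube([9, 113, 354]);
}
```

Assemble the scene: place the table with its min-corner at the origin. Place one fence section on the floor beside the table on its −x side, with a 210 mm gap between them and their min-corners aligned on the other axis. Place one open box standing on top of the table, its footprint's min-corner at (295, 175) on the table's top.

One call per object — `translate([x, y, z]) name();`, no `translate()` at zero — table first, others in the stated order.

table();
translate([-1989, 0, 0]) fence_section();
translate([295, 175, 732]) open_box();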